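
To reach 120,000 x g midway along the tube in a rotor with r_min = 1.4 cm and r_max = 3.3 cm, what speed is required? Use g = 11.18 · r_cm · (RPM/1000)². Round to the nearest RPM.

≈ 67583 RPM

r_avg = (1.4 + 3.3) / 2 = 2.35 cm
120,000 = 11.18 × 2.35 × (N/1000)²
(N/1000)² = 120,000 / 26.273 = 4567.427
N = 1000 × √4567.427 ≈ 67,582.7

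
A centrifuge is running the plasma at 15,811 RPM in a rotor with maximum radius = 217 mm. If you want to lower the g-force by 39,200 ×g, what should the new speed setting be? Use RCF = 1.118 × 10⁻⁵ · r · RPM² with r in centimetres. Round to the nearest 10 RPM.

r = 217 mm = 21.7 cm
Current RCF = 1.118 × 10⁻⁵ × 21.7 × (15811)² = 1.118 × 10⁻⁵ × 21.7 × 249,987,721 ≈ 60,648.5 × g
Target RCF = 60,648.5 − 39,200 = 21,448.5 × g
N² = 21,448.5 / (24.2606 × 10⁻⁵) = 88,408,778
N ≈ √88,408,778 ≈ 9,402.6

≈ 9400 RPM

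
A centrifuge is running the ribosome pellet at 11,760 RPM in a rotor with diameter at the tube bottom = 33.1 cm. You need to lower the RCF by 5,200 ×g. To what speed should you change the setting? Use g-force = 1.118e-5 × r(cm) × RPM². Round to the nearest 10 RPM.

N₂ ≈ 10500 RPM

r = 33.1 / 2 = 16.55 cm
Current RCF = 1.118 × 10⁻⁵ × 16.55 × (11760)² = 1.118 × 10⁻⁵ × 16.55 × 138,297,600 ≈ 25,589.1 × g
Target RCF = 25,589.1 − 5,200 = 20,389.1 × g
N² = 20,389.1 / (18.5029 × 10⁻⁵) = 110,194,078
N ≈ √110,194,078 ≈ 10,497.3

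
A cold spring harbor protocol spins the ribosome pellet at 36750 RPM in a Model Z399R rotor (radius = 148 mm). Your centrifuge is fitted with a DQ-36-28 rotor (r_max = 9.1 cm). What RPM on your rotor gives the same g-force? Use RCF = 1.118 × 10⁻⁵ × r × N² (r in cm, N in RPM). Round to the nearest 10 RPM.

46870 RPM

Original rotor: r = 148 mm = 14.8 cm
RCF_original = 1.118 × 10⁻⁵ × 14.8 × (36750)² = 1.118 × 10⁻⁵ × 14.8 × 1,350,562,500 ≈ 223,469.5 × g
223,469.5 = 1.118 × 10⁻⁵ × 9.1 × N²
N² = 223,469.5 / (10.1738 × 10⁻⁵) = 2,196,519,491
N ≈ √2,196,519,491 ≈ 46,867.0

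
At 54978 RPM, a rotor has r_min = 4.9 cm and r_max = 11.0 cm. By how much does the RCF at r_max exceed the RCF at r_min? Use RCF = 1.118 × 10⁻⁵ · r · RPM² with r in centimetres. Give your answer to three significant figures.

ΔRCF = 1.118 × 10⁻⁵ × (r_max − r_min) × N² = 1.118 × 10⁻⁵ × 6.1 × 3,022,580,484 ≈ 206,133.9

≈ 206000 g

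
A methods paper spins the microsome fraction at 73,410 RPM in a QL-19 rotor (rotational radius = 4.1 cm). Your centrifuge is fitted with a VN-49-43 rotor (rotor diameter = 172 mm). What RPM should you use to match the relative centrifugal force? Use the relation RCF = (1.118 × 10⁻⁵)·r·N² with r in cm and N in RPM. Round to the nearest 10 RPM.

≈ 50690 RPM

RCF = 1.118 × 10⁻⁵ × r × N²
RCF_original = 1.118 × 10⁻⁵ × 4.1 × (73410)² = 1.118 × 10⁻⁵ × 4.1 × 5,389,028,100 ≈ 247,022.3 × g
Your rotor: r = 172 mm / 2 = 86 mm = 8.6 cm
247,022.3 = 1.118 × 10⁻⁵ × 8.6 × N²
N² = 247,022.3 / (9.6148 × 10⁻⁵) = 2,569,188,127
N ≈ √2,569,188,127 ≈ 50,687.2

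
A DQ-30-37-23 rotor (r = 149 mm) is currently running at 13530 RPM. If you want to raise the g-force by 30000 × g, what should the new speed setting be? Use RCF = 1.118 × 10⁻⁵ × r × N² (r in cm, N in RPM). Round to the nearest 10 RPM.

≈ 19060 RPM

r = 149 mm = 14.9 cm
Current RCF = 1.118 × 10⁻⁵ × 14.9 × (13530)² = 1.118 × 10⁻⁵ × 14.9 × 183,060,900 ≈ 30,494.7 × g
Target RCF = 30,494.7 + 30,000 = 60,494.7 × g
N² = 60,494.7 / (16.6582 × 10⁻⁵) = 363,152,682
N ≈ √363,152,682 ≈ 19,056.6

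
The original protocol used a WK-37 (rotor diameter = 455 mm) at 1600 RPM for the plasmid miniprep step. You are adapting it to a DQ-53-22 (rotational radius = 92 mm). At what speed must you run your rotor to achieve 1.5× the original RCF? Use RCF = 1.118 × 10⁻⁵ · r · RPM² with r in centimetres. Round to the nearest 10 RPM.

Original rotor: r = 455 mm / 2 = 227.5 mm = 22.75 cm
RCF_original = 1.118 × 10⁻⁵ × 22.75 × (1600)² = 1.118 × 10⁻⁵ × 22.75 × 2,560,000 ≈ 651.1 × g
Target RCF = 1.5 × 651.1 ≈ 976.7 × g
Your rotor: r = 92 mm = 9.2 cm
976.7 = 1.118 × 10⁻⁵ × 9.2 × N²
N² = 976.7 / (10.2856 × 10⁻⁵) = 9,495,800
N ≈ √9,495,800 ≈ 3,081.5

≈ 3080 RPM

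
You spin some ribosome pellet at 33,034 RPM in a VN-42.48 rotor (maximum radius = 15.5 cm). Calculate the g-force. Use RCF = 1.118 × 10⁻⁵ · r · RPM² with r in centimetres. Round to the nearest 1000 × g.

RCF ≈ 189000 x g

RCF = 1.118 × 10⁻⁵ × 15.5 × (33034)² = 1.118 × 10⁻⁵ × 15.5 × 1,091,245,156 ≈ 189,101.9 × g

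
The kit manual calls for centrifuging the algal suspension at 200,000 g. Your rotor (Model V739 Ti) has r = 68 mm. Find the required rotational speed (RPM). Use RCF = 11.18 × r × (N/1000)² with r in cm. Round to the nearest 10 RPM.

r = 68 mm = 6.8 cm
200,000 = 11.18 × 6.8 × (N/1000)²
(N/1000)² = 200,000 / 76.024 = 2630.748
N = 1000 × √2630.748 ≈ 51,290.8

51290 RPM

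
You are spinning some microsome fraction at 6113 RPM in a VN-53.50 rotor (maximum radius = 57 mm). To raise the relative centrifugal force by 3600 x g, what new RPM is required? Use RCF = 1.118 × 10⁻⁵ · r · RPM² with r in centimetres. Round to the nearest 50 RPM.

N₂ ≈ 9700 RPM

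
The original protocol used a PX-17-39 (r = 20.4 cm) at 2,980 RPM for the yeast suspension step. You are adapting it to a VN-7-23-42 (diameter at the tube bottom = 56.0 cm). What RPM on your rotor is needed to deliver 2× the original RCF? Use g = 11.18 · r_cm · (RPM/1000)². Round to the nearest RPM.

RCF_original = 11.18 × 20.4 × (2.98)² = 11.18 × 20.4 × 8.8804 ≈ 2,025.4 × g
Target RCF = 2 × 2,025.4 ≈ 4,050.8 × g
Your rotor: r = 56.0 / 2 = 28 cm
4,050.8 = 11.18 × 28 × (N/1000)²
(N/1000)² = 4,050.8 / 313.04 = 12.9402
N = 1000 × √12.9402 ≈ 3,597.2

3597 RPM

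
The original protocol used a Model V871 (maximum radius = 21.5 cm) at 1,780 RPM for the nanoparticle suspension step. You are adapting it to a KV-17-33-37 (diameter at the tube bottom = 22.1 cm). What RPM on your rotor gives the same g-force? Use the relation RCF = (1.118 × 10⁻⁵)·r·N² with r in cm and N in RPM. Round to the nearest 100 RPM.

2500 RPM

RCF = 1.118 × 10⁻⁵ × r × N²
RCF_original = 1.118 × 10⁻⁵ × 21.5 × (1780)² = 1.118 × 10⁻⁵ × 21.5 × 3,168,400 ≈ 761.6 × g
Your rotor: r = 22.1 / 2 = 11.05 cm
761.6 = 1.118 × 10⁻⁵ × 11.05 × N²
N² = 761.6 / (12.3539 × 10⁻⁵) = 6,164,855
N ≈ √6,164,855 ≈ 2,482.9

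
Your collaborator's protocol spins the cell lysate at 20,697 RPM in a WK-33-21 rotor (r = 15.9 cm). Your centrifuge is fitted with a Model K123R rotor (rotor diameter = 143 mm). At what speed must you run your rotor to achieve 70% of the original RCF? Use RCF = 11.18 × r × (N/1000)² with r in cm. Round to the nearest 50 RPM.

≈ 25800 RPM

RCF_original = 11.18 × 15.9 × (20.697)² = 11.18 × 15.9 × 428.365809 ≈ 76,147.2 × g
Target RCF = 0.7 × 76,147.2 ≈ 53,303 × g
Your rotor: r = 143 mm / 2 = 71.5 mm = 7.15 cm
53,303 = 11.18 × 7.15 × (N/1000)²
(N/1000)² = 53,303 / 79.937 = 666.8126
N = 1000 × √666.8126 ≈ 25,822.7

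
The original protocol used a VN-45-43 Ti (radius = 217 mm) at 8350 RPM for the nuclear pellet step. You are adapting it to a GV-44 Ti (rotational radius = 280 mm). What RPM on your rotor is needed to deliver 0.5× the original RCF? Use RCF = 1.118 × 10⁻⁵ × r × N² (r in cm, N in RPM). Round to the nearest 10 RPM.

≈ 5200 RPM

Original rotor: r = 217 mm = 21.7 cm
RCF = 1.118 × 10⁻⁵ × r × N²
RCF_original = 1.118 × 10⁻⁵ × 21.7 × (8350)² = 1.118 × 10⁻⁵ × 21.7 × 69,722,500 ≈ 16,915.1 × g
Target RCF = 0.5 × 16,915.1 ≈ 8,457.5 × g
Your rotor: r = 280 mm = 28.0 cm
8,457.5 = 1.118 × 10⁻⁵ × 28 × N²
N² = 8,457.5 / (31.304 × 10⁻⁵) = 27,017,314
N ≈ √27,017,314 ≈ 5,197.8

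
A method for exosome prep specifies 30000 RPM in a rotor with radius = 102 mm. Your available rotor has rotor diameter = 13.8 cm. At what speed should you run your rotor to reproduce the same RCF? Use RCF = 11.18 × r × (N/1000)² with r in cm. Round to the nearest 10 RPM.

Original rotor: r = 102 mm = 10.2 cm
RCF_original = 11.18 × 10.2 × (30)² = 11.18 × 10.2 × 900 ≈ 102,632.4 × g
Your rotor: r = 13.8 / 2 = 6.9 cm
102,632.4 = 11.18 × 6.9 × (N/1000)²
(N/1000)² = 102,632.4 / 77.142 = 1330.435
N = 1000 × √1330.435 ≈ 36,475.1

≈ 36480 RPM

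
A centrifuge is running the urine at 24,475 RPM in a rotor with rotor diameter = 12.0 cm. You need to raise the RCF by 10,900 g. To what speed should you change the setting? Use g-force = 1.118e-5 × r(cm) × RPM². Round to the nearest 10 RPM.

N₂ ≈ 27600 RPM

r = 12.0 / 2 = 6 cm
Current RCF = 1.118 × 10⁻⁵ × 6 × (24475)² = 1.118 × 10⁻⁵ × 6 × 599,025,625 ≈ 40,182.6 × g
Target RCF = 40,182.6 + 10,900 = 51,082.6 × g
N² = 51,082.6 / (6.708 × 10⁻⁵) = 761,517,591
N ≈ √761,517,591 ≈ 27,595.6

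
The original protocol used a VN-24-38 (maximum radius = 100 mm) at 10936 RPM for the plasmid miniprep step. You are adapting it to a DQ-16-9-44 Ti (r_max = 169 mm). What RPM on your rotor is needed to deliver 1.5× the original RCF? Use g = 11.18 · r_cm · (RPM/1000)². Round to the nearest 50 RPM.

10300 RPM

Original rotor: r = 100 mm = 10.0 cm
RCF = 11.18 × r × (N/1000)²
RCF_original = 11.18 × 10 × (10.936)² = 11.18 × 10 × 119.596096 ≈ 13,370.8 × g
Target RCF = 1.5 × 13,370.8 ≈ 20,056.2 × g
Your rotor: r = 169 mm = 16.9 cm
20,056.2 = 11.18 × 16.9 × (N/1000)²
(N/1000)² = 20,056.2 / 188.942 = 106.15
N = 1000 × √106.15 ≈ 10,302.9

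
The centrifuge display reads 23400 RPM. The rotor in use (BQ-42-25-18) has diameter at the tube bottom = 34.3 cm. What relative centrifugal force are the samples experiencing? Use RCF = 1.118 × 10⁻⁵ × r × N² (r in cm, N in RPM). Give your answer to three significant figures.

r = 34.3 / 2 = 17.15 cm
RCF = 1.118 × 10⁻⁵ × r × N²
RCF = 1.118 × 10⁻⁵ × 17.15 × (23400)² = 1.118 × 10⁻⁵ × 17.15 × 547,560,000 ≈ 104,987.5 × g

≈ 105000 × g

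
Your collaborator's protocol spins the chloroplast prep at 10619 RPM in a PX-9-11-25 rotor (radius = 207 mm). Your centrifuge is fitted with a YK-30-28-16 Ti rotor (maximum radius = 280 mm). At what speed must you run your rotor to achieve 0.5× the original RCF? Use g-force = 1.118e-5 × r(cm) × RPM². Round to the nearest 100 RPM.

≈ 6500 RPM

Original rotor: r = 207 mm = 20.7 cm
RCF_original = 1.118 × 10⁻⁵ × 20.7 × (10619)² = 1.118 × 10⁻⁵ × 20.7 × 112,763,161 ≈ 26,096.3 × g
Target RCF = 0.5 × 26,096.3 ≈ 13,048.1 × g
Your rotor: r = 280 mm = 28.0 cm
13,048.1 = 1.118 × 10⁻⁵ × 28 × N²
N² = 13,048.1 / (31.304 × 10⁻⁵) = 41,681,894
N ≈ √41,681,894 ≈ 6,456.2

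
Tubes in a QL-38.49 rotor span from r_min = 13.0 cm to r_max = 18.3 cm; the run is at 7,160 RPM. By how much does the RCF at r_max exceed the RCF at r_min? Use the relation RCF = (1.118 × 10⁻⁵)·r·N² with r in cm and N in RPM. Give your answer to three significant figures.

ΔRCF = 1.118 × 10⁻⁵ × (r_max − r_min) × N² = 1.118 × 10⁻⁵ × 5.3 × 51,265,600 ≈ 3,037.7

3040 ×g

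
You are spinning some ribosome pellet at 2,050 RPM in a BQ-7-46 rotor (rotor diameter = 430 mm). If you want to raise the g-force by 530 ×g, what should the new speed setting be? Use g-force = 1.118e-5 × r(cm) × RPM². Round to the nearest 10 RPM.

N₂ ≈ 2530 RPM

r = 430 mm / 2 = 215 mm = 21.5 cm
Current RCF = 1.118 × 10⁻⁵ × 21.5 × (2050)² = 1.118 × 10⁻⁵ × 21.5 × 4,202,500 ≈ 1,010.2 × g
Target RCF = 1,010.2 + 530 = 1,540.2 × g
N² = 1,540.2 / (24.037 × 10⁻⁵) = 6,407,622
N ≈ √6,407,622 ≈ 2,531.3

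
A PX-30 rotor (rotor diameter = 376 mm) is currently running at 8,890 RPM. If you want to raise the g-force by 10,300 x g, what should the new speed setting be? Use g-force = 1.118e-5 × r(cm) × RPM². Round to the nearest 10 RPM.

r = 376 mm / 2 = 188 mm = 18.8 cm
Current RCF = 1.118 × 10⁻⁵ × 18.8 × (8890)² = 1.118 × 10⁻⁵ × 18.8 × 79,032,100 ≈ 16,611.3 × g
Target RCF = 16,611.3 + 10,300 = 26,911.3 × g
N² = 26,911.3 / (21.0184 × 10⁻⁵) = 128,036,863
N ≈ √128,036,863 ≈ 11,315.3

N₂ ≈ 11320 RPM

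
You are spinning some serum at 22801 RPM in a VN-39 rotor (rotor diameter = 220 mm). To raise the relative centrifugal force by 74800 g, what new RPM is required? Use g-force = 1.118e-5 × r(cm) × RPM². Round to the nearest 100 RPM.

≈ 33600 RPM

r = 220 mm / 2 = 110 mm = 11 cm
Current RCF = 1.118 × 10⁻⁵ × 11 × (22801)² = 1.118 × 10⁻⁵ × 11 × 519,885,601 ≈ 63,935.5 × g
Target RCF = 63,935.5 + 74,800 = 138,735.5 × g
N² = 138,735.5 / (12.298 × 10⁻⁵) = 1,128,114,328
N ≈ √1,128,114,328 ≈ 33,587.4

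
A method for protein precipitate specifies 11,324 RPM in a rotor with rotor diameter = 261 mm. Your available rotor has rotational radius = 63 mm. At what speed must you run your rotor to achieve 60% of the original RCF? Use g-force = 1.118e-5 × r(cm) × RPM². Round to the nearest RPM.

≈ 12624 RPM

Original rotor: r = 261 mm / 2 = 130.5 mm = 13.05 cm
RCF_original = 1.118 × 10⁻⁵ × 13.05 × (11324)² = 1.118 × 10⁻⁵ × 13.05 × 128,232,976 ≈ 18,709.1 × g
Target RCF = 0.6 × 18,709.1 ≈ 11,225.5 × g
Your rotor: r = 63 mm = 6.3 cm
11,225.5 = 1.118 × 10⁻⁵ × 6.3 × N²
N² = 11,225.5 / (7.0434 × 10⁻⁵) = 159,376,154
N ≈ √159,376,154 ≈ 12,624.4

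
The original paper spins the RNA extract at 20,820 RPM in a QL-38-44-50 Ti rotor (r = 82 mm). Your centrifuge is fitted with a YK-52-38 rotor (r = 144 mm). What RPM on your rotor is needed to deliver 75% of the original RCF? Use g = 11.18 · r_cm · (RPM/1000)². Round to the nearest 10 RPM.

Original rotor: r = 82 mm = 8.2 cm
RCF_original = 11.18 × 8.2 × (20.82)² = 11.18 × 8.2 × 433.4724 ≈ 39,739 × g
Target RCF = 0.75 × 39,739 ≈ 29,804.2 × g
Your rotor: r = 144 mm = 14.4 cm
29,804.2 = 11.18 × 14.4 × (N/1000)²
(N/1000)² = 29,804.2 / 160.992 = 185.1285
N = 1000 × √185.1285 ≈ 13,606.2

≈ 13610 RPM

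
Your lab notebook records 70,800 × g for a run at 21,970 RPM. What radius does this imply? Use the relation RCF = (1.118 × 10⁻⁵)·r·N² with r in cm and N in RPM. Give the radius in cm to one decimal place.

13.1 cm

70800 = 1.118 × 10⁻⁵ × r × (21970)²
r = 70800 / (1.118 × 10⁻⁵ × 482,680,900) = 70800 / 5396.372 ≈ 13.120 cm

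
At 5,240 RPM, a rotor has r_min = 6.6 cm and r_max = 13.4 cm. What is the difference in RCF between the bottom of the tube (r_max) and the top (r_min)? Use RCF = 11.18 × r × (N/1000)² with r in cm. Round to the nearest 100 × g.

ΔRCF = 11.18 × (r_max − r_min) × (N/1000)² = 11.18 × 6.8 × 27.4576 ≈ 2,087.4

≈ 2100 ×g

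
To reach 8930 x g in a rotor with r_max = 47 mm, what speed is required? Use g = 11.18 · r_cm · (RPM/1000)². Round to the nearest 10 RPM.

r = 47 mm = 4.7 cm
RCF = 11.18 × r × (N/1000)²
8,930 = 11.18 × 4.7 × (N/1000)²
(N/1000)² = 8,930 / 52.546 = 169.9463
N = 1000 × √169.9463 ≈ 13,036.3

N ≈ 13040 RPM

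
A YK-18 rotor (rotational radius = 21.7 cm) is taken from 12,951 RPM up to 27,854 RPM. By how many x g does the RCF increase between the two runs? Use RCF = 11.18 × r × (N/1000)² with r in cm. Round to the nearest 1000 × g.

≈ 148000 x g

RCF₁ = 11.18 × 21.7 × (12.951)² = 11.18 × 21.7 × 167.728401 ≈ 40,691.9 × g
RCF₂ = 11.18 × 21.7 × (27.854)² = 11.18 × 21.7 × 775.845316 ≈ 188,224.7 × g
Increase = 188,224.7 − 40,691.9 = 147,532.8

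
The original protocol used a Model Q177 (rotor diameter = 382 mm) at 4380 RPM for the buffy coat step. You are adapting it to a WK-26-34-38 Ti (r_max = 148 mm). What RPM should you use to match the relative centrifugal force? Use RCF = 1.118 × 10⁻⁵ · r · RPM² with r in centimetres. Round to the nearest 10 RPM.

Original rotor: r = 382 mm / 2 = 191 mm = 19.1 cm
RCF_original = 1.118 × 10⁻⁵ × 19.1 × (4380)² = 1.118 × 10⁻⁵ × 19.1 × 19,184,400 ≈ 4,096.6 × g
Your rotor: r = 148 mm = 14.8 cm
4,096.6 = 1.118 × 10⁻⁵ × 14.8 × N²
N² = 4,096.6 / (16.5464 × 10⁻⁵) = 24,758,256
N ≈ √24,758,256 ≈ 4,975.8

≈ 4980 RPM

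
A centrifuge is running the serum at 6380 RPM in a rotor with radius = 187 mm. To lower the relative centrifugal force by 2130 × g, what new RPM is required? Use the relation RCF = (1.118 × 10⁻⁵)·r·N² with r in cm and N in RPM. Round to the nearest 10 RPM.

5520 RPM

r = 187 mm = 18.7 cm
Current RCF = 1.118 × 10⁻⁵ × 18.7 × (6380)² = 1.118 × 10⁻⁵ × 18.7 × 40,704,400 ≈ 8,509.9 × g
Target RCF = 8,509.9 − 2,130 = 6,379.9 × g
N² = 6,379.9 / (20.9066 × 10⁻⁵) = 30,516,201
N ≈ √30,516,201 ≈ 5,524.1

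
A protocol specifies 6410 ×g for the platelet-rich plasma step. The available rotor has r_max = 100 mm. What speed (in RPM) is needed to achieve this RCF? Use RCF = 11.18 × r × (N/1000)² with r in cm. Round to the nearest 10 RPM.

N ≈ 7570 RPM

r = 100 mm = 10.0 cm
6,410 = 11.18 × 10 × (N/1000)²
(N/1000)² = 6,410 / 111.8 = 57.33453
N = 1000 × √57.33453 ≈ 7,572.0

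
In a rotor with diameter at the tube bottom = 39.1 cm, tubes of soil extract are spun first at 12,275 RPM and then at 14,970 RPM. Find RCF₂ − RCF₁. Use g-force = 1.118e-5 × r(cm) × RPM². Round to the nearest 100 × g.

r = 39.1 / 2 = 19.55 cm
RCF₁ = 1.118 × 10⁻⁵ × 19.55 × (12275)² = 1.118 × 10⁻⁵ × 19.55 × 150,675,625 ≈ 32,933 × g
RCF₂ = 1.118 × 10⁻⁵ × 19.55 × (14970)² = 1.118 × 10⁻⁵ × 19.55 × 224,100,900 ≈ 48,981.5 × g
Increase = 48,981.5 − 32,933 = 16,048.5

16000 g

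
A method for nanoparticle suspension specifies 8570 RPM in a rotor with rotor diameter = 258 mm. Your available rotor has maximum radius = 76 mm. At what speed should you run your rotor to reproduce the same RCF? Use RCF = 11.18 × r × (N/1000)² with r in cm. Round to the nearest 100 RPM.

Original rotor: r = 258 mm / 2 = 129 mm = 12.9 cm
RCF = 11.18 × r × (N/1000)²
RCF_original = 11.18 × 12.9 × (8.57)² = 11.18 × 12.9 × 73.4449 ≈ 10,592.4 × g
Your rotor: r = 76 mm = 7.6 cm
10,592.4 = 11.18 × 7.6 × (N/1000)²
(N/1000)² = 10,592.4 / 84.968 = 124.6634
N = 1000 × √124.6634 ≈ 11,165.3

≈ 11200 RPM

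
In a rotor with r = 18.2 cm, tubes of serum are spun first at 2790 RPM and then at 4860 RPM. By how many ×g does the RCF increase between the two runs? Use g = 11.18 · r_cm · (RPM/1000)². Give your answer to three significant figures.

≈ 3220 ×g

RCF₁ = 11.18 × 18.2 × (2.79)² = 11.18 × 18.2 × 7.7841 ≈ 1,583.9 × g
RCF₂ = 11.18 × 18.2 × (4.86)² = 11.18 × 18.2 × 23.6196 ≈ 4,806 × g
Increase = 4,806 − 1,583.9 = 3,222.1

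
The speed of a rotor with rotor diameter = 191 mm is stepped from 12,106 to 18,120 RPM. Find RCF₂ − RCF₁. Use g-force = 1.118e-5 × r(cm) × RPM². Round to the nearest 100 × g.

19400 × g

r = 191 mm / 2 = 95.5 mm = 9.55 cm
RCF₁ = 1.118 × 10⁻⁵ × 9.55 × (12106)² = 1.118 × 10⁻⁵ × 9.55 × 146,555,236 ≈ 15,647.6 × g
RCF₂ = 1.118 × 10⁻⁵ × 9.55 × (18120)² = 1.118 × 10⁻⁵ × 9.55 × 328,334,400 ≈ 35,055.9 × g
Increase = 35,055.9 − 15,647.6 = 19,408.3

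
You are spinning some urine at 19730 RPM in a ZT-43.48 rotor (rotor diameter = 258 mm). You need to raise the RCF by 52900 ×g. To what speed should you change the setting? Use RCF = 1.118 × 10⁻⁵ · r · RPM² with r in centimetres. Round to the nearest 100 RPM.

r = 258 mm / 2 = 129 mm = 12.9 cm
Current RCF = 1.118 × 10⁻⁵ × 12.9 × (19730)² = 1.118 × 10⁻⁵ × 12.9 × 389,272,900 ≈ 56,141.7 × g
Target RCF = 56,141.7 + 52,900 = 109,041.7 × g
N² = 109,041.7 / (14.4222 × 10⁻⁵) = 756,068,422
N ≈ √756,068,422 ≈ 27,496.7

N₂ ≈ 27500 RPM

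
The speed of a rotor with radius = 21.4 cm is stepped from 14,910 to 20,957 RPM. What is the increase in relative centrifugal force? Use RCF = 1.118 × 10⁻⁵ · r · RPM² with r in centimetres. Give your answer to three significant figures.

51900 g

RCF₁ = 1.118 × 10⁻⁵ × 21.4 × (14910)² = 1.118 × 10⁻⁵ × 21.4 × 222,308,100 ≈ 53,187.7 × g
RCF₂ = 1.118 × 10⁻⁵ × 21.4 × (20957)² = 1.118 × 10⁻⁵ × 21.4 × 439,195,849 ≈ 105,078.5 × g
Increase = 105,078.5 − 53,187.7 = 51,890.8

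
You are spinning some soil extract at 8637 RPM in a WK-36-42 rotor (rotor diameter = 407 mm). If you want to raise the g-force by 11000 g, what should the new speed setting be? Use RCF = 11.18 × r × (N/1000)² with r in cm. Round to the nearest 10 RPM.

r = 407 mm / 2 = 203.5 mm = 20.35 cm
Current RCF = 11.18 × 20.35 × (8.637)² = 11.18 × 20.35 × 74.597769 ≈ 16,972 × g
Target RCF = 16,972 + 11,000 = 27,972 × g
(N/1000)² = 27,972 / 227.513 = 122.9468
N = 1000 × √122.9468 ≈ 11,088.1

11090 RPM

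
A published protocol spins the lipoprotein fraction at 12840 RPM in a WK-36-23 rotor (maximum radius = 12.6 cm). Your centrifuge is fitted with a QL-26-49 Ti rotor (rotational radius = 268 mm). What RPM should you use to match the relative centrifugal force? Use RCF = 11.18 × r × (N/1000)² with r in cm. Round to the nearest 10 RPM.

RCF_original = 11.18 × 12.6 × (12.84)² = 11.18 × 12.6 × 164.8656 ≈ 23,224.3 × g
Your rotor: r = 268 mm = 26.8 cm
23,224.3 = 11.18 × 26.8 × (N/1000)²
(N/1000)² = 23,224.3 / 299.624 = 77.51148
N = 1000 × √77.51148 ≈ 8,804.1

≈ 8800 RPM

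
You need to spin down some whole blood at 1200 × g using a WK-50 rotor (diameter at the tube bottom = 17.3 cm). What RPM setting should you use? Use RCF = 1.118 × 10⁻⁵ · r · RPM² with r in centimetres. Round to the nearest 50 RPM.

r = 17.3 / 2 = 8.65 cm
1,200 = 1.118 × 10⁻⁵ × 8.65 × N²
N² = 1,200 / (9.6707 × 10⁻⁵) = 12,408,616
N ≈ √12,408,616 ≈ 3,522.6

≈ 3500 RPM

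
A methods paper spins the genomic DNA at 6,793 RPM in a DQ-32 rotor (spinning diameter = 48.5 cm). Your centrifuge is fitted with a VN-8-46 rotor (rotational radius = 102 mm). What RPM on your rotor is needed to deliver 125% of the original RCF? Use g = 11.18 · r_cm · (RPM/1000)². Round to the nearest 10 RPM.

11710 RPM

Original rotor: r = 48.5 / 2 = 24.25 cm
RCF = 11.18 × r × (N/1000)²
RCF_original = 11.18 × 24.25 × (6.793)² = 11.18 × 24.25 × 46.144849 ≈ 12,510.6 × g
Target RCF = 1.25 × 12,510.6 ≈ 15,638.2 × g
Your rotor: r = 102 mm = 10.2 cm
15,638.2 = 11.18 × 10.2 × (N/1000)²
(N/1000)² = 15,638.2 / 114.036 = 137.1339
N = 1000 × √137.1339 ≈ 11,710.4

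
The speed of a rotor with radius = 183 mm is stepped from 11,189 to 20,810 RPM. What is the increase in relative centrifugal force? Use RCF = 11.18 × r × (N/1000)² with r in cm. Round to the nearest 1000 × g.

r = 183 mm = 18.3 cm
RCF₁ = 11.18 × 18.3 × (11.189)² = 11.18 × 18.3 × 125.193721 ≈ 25,613.9 × g
RCF₂ = 11.18 × 18.3 × (20.81)² = 11.18 × 18.3 × 433.0561 ≈ 88,600.7 × g
Increase = 88,600.7 − 25,613.9 = 62,986.8

63000 x g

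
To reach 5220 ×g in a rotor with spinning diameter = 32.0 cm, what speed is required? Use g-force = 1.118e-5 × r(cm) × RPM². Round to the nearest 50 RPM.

≈ 5400 RPM

r = 32.0 / 2 = 16 cm
5,220 = 1.118 × 10⁻⁵ × 16 × N²
N² = 5,220 / (17.888 × 10⁻⁵) = 29,181,574
N ≈ √29,181,574 ≈ 5,402.0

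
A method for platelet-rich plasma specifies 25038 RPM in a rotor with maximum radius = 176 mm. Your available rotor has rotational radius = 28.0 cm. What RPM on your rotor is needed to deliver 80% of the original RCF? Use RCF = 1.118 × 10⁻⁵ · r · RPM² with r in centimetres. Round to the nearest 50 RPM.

Original rotor: r = 176 mm = 17.6 cm
RCF_original = 1.118 × 10⁻⁵ × 17.6 × (25038)² = 1.118 × 10⁻⁵ × 17.6 × 626,901,444 ≈ 123,354.1 × g
Target RCF = 0.8 × 123,354.1 ≈ 98,683.3 × g
98,683.3 = 1.118 × 10⁻⁵ × 28 × N²
N² = 98,683.3 / (31.304 × 10⁻⁵) = 315,241,822
N ≈ √315,241,822 ≈ 17,755.1

17750 RPM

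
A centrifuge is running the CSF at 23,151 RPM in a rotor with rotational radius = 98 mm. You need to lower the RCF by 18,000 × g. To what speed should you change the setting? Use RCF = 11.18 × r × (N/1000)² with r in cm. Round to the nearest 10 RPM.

19280 RPM

r = 98 mm = 9.8 cm
Current RCF = 11.18 × 9.8 × (23.151)² = 11.18 × 9.8 × 535.968801 ≈ 58,722.9 × g
Target RCF = 58,722.9 − 18,000 = 40,722.9 × g
(N/1000)² = 40,722.9 / 109.564 = 371.6814
N = 1000 × √371.6814 ≈ 19,279.0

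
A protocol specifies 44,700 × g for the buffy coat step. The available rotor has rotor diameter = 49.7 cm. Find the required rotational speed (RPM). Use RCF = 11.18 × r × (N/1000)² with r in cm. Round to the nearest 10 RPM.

r = 49.7 / 2 = 24.85 cm
44,700 = 11.18 × 24.85 × (N/1000)²
(N/1000)² = 44,700 / 277.823 = 160.8938
N = 1000 × √160.8938 ≈ 12,684.4

N ≈ 12680 RPM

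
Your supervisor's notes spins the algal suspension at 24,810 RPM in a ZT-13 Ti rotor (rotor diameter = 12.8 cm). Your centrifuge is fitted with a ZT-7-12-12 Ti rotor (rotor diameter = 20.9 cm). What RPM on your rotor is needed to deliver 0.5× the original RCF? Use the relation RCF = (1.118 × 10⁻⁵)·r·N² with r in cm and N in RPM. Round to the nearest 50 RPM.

13750 RPM

Original rotor: r = 12.8 / 2 = 6.4 cm
RCF_original = 1.118 × 10⁻⁵ × 6.4 × (24810)² = 1.118 × 10⁻⁵ × 6.4 × 615,536,100 ≈ 44,042.8 × g
Target RCF = 0.5 × 44,042.8 ≈ 22,021.4 × g
Your rotor: r = 20.9 / 2 = 10.45 cm
22,021.4 = 1.118 × 10⁻⁵ × 10.45 × N²
N² = 22,021.4 / (11.6831 × 10⁻⁵) = 188,489,356
N ≈ √188,489,356 ≈ 13,729.1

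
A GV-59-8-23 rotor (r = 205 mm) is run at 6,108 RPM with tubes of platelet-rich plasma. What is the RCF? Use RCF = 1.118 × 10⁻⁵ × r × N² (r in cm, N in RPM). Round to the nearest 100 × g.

≈ 8600 ×g

r = 205 mm = 20.5 cm
RCF = 1.118 × 10⁻⁵ × 20.5 × (6108)² = 1.118 × 10⁻⁵ × 20.5 × 37,307,664 ≈ 8,550.5 × g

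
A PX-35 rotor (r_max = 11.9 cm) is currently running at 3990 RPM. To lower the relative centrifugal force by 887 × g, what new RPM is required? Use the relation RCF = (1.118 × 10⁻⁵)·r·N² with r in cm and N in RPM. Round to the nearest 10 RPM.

N₂ ≈ 3040 RPM

Current RCF = 1.118 × 10⁻⁵ × 11.9 × (3990)² = 1.118 × 10⁻⁵ × 11.9 × 15,920,100 ≈ 2,118 × g
Target RCF = 2,118 − 887 = 1,231 × g
N² = 1,231 / (13.3042 × 10⁻⁵) = 9,252,717
N ≈ √9,252,717 ≈ 3,041.8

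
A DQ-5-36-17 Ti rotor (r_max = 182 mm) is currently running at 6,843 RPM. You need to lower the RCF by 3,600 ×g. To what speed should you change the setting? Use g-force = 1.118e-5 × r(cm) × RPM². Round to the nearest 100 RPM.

r = 182 mm = 18.2 cm
Current RCF = 1.118 × 10⁻⁵ × 18.2 × (6843)² = 1.118 × 10⁻⁵ × 18.2 × 46,826,649 ≈ 9,528.1 × g
Target RCF = 9,528.1 − 3,600 = 5,928.1 × g
N² = 5,928.1 / (20.3476 × 10⁻⁵) = 29,134,148
N ≈ √29,134,148 ≈ 5,397.6

≈ 5400 RPM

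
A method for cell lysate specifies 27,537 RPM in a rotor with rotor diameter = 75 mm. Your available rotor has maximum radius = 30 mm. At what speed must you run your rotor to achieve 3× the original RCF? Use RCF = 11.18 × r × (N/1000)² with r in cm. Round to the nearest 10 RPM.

Original rotor: r = 75 mm / 2 = 37.5 mm = 3.75 cm
RCF_original = 11.18 × 3.75 × (27.537)² = 11.18 × 3.75 × 758.286369 ≈ 31,791.2 × g
Target RCF = 3 × 31,791.2 ≈ 95,373.6 × g
Your rotor: r = 30 mm = 3.0 cm
95,373.6 = 11.18 × 3 × (N/1000)²
(N/1000)² = 95,373.6 / 33.54 = 2843.578
N = 1000 × √2843.578 ≈ 53,325.2

53330 RPM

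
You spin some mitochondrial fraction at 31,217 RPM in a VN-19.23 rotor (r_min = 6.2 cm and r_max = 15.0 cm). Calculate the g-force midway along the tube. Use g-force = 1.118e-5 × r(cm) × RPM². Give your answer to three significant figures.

RCF ≈ 115000 × g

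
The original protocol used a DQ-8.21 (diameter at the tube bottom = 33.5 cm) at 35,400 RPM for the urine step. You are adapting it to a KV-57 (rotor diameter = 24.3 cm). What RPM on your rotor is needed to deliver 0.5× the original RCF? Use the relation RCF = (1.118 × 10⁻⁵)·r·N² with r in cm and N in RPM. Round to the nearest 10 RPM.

Original rotor: r = 33.5 / 2 = 16.75 cm
RCF = 1.118 × 10⁻⁵ × r × N²
RCF_original = 1.118 × 10⁻⁵ × 16.75 × (35400)² = 1.118 × 10⁻⁵ × 16.75 × 1,253,160,000 ≈ 234,673 × g
Target RCF = 0.5 × 234,673 ≈ 117,336.5 × g
Your rotor: r = 24.3 / 2 = 12.15 cm
117,336.5 = 1.118 × 10⁻⁵ × 12.15 × N²
N² = 117,336.5 / (13.5837 × 10⁻⁵) = 863,803,676
N ≈ √863,803,676 ≈ 29,390.5

≈ 29390 RPM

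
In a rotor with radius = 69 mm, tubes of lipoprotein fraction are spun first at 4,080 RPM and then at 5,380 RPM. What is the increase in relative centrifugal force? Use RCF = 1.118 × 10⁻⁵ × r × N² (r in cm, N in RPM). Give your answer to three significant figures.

949 g

r = 69 mm = 6.9 cm
RCF₁ = 1.118 × 10⁻⁵ × 6.9 × (4080)² = 1.118 × 10⁻⁵ × 6.9 × 16,646,400 ≈ 1,284.1 × g
RCF₂ = 1.118 × 10⁻⁵ × 6.9 × (5380)² = 1.118 × 10⁻⁵ × 6.9 × 28,944,400 ≈ 2,232.8 × g
Increase = 2,232.8 − 1,284.1 = 948.7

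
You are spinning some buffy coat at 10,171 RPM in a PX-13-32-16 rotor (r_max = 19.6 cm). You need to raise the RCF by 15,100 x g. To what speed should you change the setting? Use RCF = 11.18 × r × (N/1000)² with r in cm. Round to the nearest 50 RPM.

Current RCF = 11.18 × 19.6 × (10.171)² = 11.18 × 19.6 × 103.449241 ≈ 22,668.6 × g
Target RCF = 22,668.6 + 15,100 = 37,768.6 × g
(N/1000)² = 37,768.6 / 219.128 = 172.3586
N = 1000 × √172.3586 ≈ 13,128.5

13150 RPM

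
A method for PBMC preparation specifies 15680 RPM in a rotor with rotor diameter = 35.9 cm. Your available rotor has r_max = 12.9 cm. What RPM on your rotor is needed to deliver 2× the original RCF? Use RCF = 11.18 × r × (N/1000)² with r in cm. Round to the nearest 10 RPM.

26160 RPM

Original rotor: r = 35.9 / 2 = 17.95 cm
RCF_original = 11.18 × 17.95 × (15.68)² = 11.18 × 17.95 × 245.8624 ≈ 49,339.9 × g
Target RCF = 2 × 49,339.9 ≈ 98,679.8 × g
98,679.8 = 11.18 × 12.9 × (N/1000)²
(N/1000)² = 98,679.8 / 144.222 = 684.2215
N = 1000 × √684.2215 ≈ 26,157.6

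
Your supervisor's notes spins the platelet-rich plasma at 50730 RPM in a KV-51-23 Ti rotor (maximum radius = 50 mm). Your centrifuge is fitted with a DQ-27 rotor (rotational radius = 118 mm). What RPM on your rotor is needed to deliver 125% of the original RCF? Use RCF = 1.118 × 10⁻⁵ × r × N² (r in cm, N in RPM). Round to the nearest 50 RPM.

36900 RPM

Original rotor: r = 50 mm = 5.0 cm
RCF_original = 1.118 × 10⁻⁵ × 5 × (50730)² = 1.118 × 10⁻⁵ × 5 × 2,573,532,900 ≈ 143,860.5 × g
Target RCF = 1.25 × 143,860.5 ≈ 179,825.6 × g
Your rotor: r = 118 mm = 11.8 cm
179,825.6 = 1.118 × 10⁻⁵ × 11.8 × N²
N² = 179,825.6 / (13.1924 × 10⁻⁵) = 1,363,099,967
N ≈ √1,363,099,967 ≈ 36,920.2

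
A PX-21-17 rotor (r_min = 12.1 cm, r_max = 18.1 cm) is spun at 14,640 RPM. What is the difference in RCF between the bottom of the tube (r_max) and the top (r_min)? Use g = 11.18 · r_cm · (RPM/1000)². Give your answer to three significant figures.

RCF_max = 11.18 × 18.1 × (14.64)² = 11.18 × 18.1 × 214.3296 ≈ 43,371.3 × g
RCF_min = 11.18 × 12.1 × (14.64)² = 11.18 × 12.1 × 214.3296 ≈ 28,994.1 × g
ΔRCF = 43,371.3 − 28,994.1 = 14,377.2

≈ 14400 x g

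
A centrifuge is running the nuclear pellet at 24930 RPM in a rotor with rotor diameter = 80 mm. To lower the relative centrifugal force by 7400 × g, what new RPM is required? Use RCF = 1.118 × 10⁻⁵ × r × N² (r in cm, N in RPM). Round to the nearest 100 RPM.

≈ 21400 RPM

r = 80 mm / 2 = 40 mm = 4 cm
Current RCF = 1.118 × 10⁻⁵ × 4 × (24930)² = 1.118 × 10⁻⁵ × 4 × 621,504,900 ≈ 27,793.7 × g
Target RCF = 27,793.7 − 7,400 = 20,393.7 × g
N² = 20,393.7 / (4.472 × 10⁻⁵) = 456,030,859
N ≈ √456,030,859 ≈ 21,354.9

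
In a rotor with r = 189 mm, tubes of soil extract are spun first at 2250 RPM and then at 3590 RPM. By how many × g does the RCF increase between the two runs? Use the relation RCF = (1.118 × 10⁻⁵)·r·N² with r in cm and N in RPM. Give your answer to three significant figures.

≈ 1650 × g

r = 189 mm = 18.9 cm
RCF₁ = 1.118 × 10⁻⁵ × 18.9 × (2250)² = 1.118 × 10⁻⁵ × 18.9 × 5,062,500 ≈ 1,069.7 × g
RCF₂ = 1.118 × 10⁻⁵ × 18.9 × (3590)² = 1.118 × 10⁻⁵ × 18.9 × 12,888,100 ≈ 2,723.3 × g
Increase = 2,723.3 − 1,069.7 = 1,653.6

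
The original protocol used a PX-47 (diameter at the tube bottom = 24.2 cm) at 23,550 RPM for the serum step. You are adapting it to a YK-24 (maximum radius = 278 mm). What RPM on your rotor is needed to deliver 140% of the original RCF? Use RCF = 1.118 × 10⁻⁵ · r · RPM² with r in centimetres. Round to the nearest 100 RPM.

≈ 18400 RPM

Original rotor: r = 24.2 / 2 = 12.1 cm
RCF_original = 1.118 × 10⁻⁵ × 12.1 × (23550)² = 1.118 × 10⁻⁵ × 12.1 × 554,602,500 ≈ 75,025.5 × g
Target RCF = 1.4 × 75,025.5 ≈ 105,035.7 × g
Your rotor: r = 278 mm = 27.8 cm
105,035.7 = 1.118 × 10⁻⁵ × 27.8 × N²
N² = 105,035.7 / (31.0804 × 10⁻⁵) = 337,948,353
N ≈ √337,948,353 ≈ 18,383.4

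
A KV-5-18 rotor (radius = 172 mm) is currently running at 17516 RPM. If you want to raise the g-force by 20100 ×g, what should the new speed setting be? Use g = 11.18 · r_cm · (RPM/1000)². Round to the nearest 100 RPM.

r = 172 mm = 17.2 cm
Current RCF = 11.18 × 17.2 × (17.516)² = 11.18 × 17.2 × 306.810256 ≈ 58,998.4 × g
Target RCF = 58,998.4 + 20,100 = 79,098.4 × g
(N/1000)² = 79,098.4 / 192.296 = 411.3367
N = 1000 × √411.3367 ≈ 20,281.4

20300 RPM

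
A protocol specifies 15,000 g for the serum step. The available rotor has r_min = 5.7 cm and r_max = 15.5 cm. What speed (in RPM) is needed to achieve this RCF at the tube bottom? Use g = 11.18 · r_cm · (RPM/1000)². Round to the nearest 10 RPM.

N ≈ 9300 RPM

Use r_max = 15.5 cm.
15,000 = 11.18 × 15.5 × (N/1000)²
(N/1000)² = 15,000 / 173.29 = 86.5601
N = 1000 × √86.5601 ≈ 9,303.8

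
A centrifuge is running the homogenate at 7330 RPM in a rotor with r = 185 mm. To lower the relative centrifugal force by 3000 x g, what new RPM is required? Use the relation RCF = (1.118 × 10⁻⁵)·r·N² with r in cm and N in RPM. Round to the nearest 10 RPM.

r = 185 mm = 18.5 cm
Current RCF = 1.118 × 10⁻⁵ × 18.5 × (7330)² = 1.118 × 10⁻⁵ × 18.5 × 53,728,900 ≈ 11,112.7 × g
Target RCF = 11,112.7 − 3,000 = 8,112.7 × g
N² = 8,112.7 / (20.683 × 10⁻⁵) = 39,224,000
N ≈ √39,224,000 ≈ 6,262.9

≈ 6260 RPM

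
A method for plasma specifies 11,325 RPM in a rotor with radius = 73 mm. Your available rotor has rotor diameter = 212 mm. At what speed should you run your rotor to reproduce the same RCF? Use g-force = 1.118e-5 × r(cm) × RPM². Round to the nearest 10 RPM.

9400 RPM

Original rotor: r = 73 mm = 7.3 cm
RCF_original = 1.118 × 10⁻⁵ × 7.3 × (11325)² = 1.118 × 10⁻⁵ × 7.3 × 128,255,625 ≈ 10,467.5 × g
Your rotor: r = 212 mm / 2 = 106 mm = 10.6 cm
10,467.5 = 1.118 × 10⁻⁵ × 10.6 × N²
N² = 10,467.5 / (11.8508 × 10⁻⁵) = 88,327,370
N ≈ √88,327,370 ≈ 9,398.3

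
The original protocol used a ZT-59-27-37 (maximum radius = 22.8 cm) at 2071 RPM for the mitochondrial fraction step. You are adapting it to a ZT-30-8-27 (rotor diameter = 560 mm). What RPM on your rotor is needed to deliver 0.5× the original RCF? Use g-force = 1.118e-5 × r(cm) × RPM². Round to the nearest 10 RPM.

RCF = 1.118 × 10⁻⁵ × r × N²
RCF_original = 1.118 × 10⁻⁵ × 22.8 × (2071)² = 1.118 × 10⁻⁵ × 22.8 × 4,289,041 ≈ 1,093.3 × g
Target RCF = 0.5 × 1,093.3 ≈ 546.6 × g
Your rotor: r = 560 mm / 2 = 280 mm = 28 cm
546.6 = 1.118 × 10⁻⁵ × 28 × N²
N² = 546.6 / (31.304 × 10⁻⁵) = 1,746,103
N ≈ √1,746,103 ≈ 1,321.4

≈ 1320 RPM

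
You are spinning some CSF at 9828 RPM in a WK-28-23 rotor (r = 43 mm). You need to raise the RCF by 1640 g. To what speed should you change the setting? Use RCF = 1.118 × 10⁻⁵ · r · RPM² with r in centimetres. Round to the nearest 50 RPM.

r = 43 mm = 4.3 cm
Current RCF = 1.118 × 10⁻⁵ × 4.3 × (9828)² = 1.118 × 10⁻⁵ × 4.3 × 96,589,584 ≈ 4,643.4 × g
Target RCF = 4,643.4 + 1,640 = 6,283.4 × g
N² = 6,283.4 / (4.8074 × 10⁻⁵) = 130,702,667
N ≈ √130,702,667 ≈ 11,432.5

≈ 11450 RPM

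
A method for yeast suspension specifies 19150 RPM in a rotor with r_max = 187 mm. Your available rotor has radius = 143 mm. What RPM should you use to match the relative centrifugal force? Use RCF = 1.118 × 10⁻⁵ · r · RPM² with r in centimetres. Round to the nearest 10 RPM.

Original rotor: r = 187 mm = 18.7 cm
RCF_original = 1.118 × 10⁻⁵ × 18.7 × (19150)² = 1.118 × 10⁻⁵ × 18.7 × 366,722,500 ≈ 76,669.2 × g
Your rotor: r = 143 mm = 14.3 cm
76,669.2 = 1.118 × 10⁻⁵ × 14.3 × N²
N² = 76,669.2 / (15.9874 × 10⁻⁵) = 479,560,154
N ≈ √479,560,154 ≈ 21,898.9

21900 RPM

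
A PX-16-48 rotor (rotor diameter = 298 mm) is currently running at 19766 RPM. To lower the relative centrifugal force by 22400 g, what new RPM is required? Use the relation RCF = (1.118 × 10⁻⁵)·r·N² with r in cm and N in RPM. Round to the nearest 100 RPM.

≈ 16000 RPM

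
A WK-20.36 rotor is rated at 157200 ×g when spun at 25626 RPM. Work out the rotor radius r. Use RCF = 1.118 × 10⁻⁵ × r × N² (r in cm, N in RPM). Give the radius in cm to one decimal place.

≈ 21.4 cm

157200 = 1.118 × 10⁻⁵ × r × (25626)²
r = 157200 / (1.118 × 10⁻⁵ × 656,691,876) = 157200 / 7341.815 ≈ 21.412 cm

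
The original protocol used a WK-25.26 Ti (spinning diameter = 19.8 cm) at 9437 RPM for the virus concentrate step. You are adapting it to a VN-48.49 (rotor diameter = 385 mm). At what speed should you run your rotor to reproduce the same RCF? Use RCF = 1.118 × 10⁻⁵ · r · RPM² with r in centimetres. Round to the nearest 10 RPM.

6770 RPM

Original rotor: r = 19.8 / 2 = 9.9 cm
RCF_original = 1.118 × 10⁻⁵ × 9.9 × (9437)² = 1.118 × 10⁻⁵ × 9.9 × 89,056,969 ≈ 9,857 × g
Your rotor: r = 385 mm / 2 = 192.5 mm = 19.25 cm
9,857 = 1.118 × 10⁻⁵ × 19.25 × N²
N² = 9,857 / (21.5215 × 10⁻⁵) = 45,800,711
N ≈ √45,800,711 ≈ 6,767.6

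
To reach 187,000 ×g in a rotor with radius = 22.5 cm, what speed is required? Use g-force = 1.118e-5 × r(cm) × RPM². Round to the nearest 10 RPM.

N ≈ 27270 RPM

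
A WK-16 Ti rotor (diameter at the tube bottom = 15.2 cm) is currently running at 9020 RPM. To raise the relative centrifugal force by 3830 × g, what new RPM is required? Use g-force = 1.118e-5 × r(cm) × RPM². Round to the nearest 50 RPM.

r = 15.2 / 2 = 7.6 cm
Current RCF = 1.118 × 10⁻⁵ × 7.6 × (9020)² = 1.118 × 10⁻⁵ × 7.6 × 81,360,400 ≈ 6,913 × g
Target RCF = 6,913 + 3,830 = 10,743 × g
N² = 10,743 / (8.4968 × 10⁻⁵) = 126,435,835
N ≈ √126,435,835 ≈ 11,244.4

N₂ ≈ 11250 RPM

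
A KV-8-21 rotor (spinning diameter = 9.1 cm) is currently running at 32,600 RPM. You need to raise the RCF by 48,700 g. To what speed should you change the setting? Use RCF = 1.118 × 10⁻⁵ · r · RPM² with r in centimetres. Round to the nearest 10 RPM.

r = 9.1 / 2 = 4.55 cm
Current RCF = 1.118 × 10⁻⁵ × 4.55 × (32600)² = 1.118 × 10⁻⁵ × 4.55 × 1,062,760,000 ≈ 54,061.5 × g
Target RCF = 54,061.5 + 48,700 = 102,761.5 × g
N² = 102,761.5 / (5.0869 × 10⁻⁵) = 2,020,120,309
N ≈ √2,020,120,309 ≈ 44,945.7

N₂ ≈ 44950 RPM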